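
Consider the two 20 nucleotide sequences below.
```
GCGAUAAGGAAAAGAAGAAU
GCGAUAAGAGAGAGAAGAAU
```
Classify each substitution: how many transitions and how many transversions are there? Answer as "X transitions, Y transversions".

Transitions (purine↔purine or pyrimidine↔pyrimidine): 9 G→A, 10 A→G, 12 A→G.
Transversions (purine↔pyrimidine): none.

3 transitions, 0 transversions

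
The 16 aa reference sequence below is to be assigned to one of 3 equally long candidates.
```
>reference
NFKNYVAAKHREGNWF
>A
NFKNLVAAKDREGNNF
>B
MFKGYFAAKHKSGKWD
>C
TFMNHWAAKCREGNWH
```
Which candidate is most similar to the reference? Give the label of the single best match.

A

Hamming distances to reference — A: 3; B: 7; C: 6.
Smallest is A with 3 mismatches.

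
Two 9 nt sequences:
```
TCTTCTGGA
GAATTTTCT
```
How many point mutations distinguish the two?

7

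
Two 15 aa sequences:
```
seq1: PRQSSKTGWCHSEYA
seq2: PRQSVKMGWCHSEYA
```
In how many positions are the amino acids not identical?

Mismatches (1-based): position 5: S→V; position 7: T→M.

2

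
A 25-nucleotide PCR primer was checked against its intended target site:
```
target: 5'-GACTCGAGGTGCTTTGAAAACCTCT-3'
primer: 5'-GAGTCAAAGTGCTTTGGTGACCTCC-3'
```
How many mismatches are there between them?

7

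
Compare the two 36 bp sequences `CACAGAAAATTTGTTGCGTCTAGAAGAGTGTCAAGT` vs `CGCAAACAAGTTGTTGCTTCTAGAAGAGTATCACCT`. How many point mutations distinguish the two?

8

The sequences differ at positions 2, 5, 7, 10, 18, 30, 34, 35 (1-based) — 8 in total.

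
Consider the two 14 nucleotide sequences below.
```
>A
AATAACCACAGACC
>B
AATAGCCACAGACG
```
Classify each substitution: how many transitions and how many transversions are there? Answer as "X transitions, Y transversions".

1 transition, 1 transversion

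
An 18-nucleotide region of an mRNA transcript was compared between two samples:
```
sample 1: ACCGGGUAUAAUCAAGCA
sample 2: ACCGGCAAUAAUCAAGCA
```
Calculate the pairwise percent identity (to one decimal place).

2 positions differ (6, 7), so 16 of 18 match: 16/18 = 88.89%.

88.9%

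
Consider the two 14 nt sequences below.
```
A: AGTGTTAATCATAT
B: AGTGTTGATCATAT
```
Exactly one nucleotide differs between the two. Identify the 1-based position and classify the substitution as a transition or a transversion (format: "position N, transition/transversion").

The sequences differ only at position 7: A→G (purine→purine), a transition.

position 7, transition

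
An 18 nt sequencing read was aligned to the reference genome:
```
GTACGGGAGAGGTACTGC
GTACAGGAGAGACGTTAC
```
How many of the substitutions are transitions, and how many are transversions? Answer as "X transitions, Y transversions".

Transitions (purine↔purine or pyrimidine↔pyrimidine): 5 G→A, 12 G→A, 13 T→C, 14 A→G, 15 C→T, 17 G→A.
Transversions (purine↔pyrimidine): none.

6 transitions, 0 transversions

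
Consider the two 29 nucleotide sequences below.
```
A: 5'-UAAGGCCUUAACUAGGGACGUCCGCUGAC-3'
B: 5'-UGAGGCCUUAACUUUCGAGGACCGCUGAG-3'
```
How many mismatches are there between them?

7

The sequences differ at bases 2, 14, 15, 16, 19, 21, 29 (1-based) — 7 in total.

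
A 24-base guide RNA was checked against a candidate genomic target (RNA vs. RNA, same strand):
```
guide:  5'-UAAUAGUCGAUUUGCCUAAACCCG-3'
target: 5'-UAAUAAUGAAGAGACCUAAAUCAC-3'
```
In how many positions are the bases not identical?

10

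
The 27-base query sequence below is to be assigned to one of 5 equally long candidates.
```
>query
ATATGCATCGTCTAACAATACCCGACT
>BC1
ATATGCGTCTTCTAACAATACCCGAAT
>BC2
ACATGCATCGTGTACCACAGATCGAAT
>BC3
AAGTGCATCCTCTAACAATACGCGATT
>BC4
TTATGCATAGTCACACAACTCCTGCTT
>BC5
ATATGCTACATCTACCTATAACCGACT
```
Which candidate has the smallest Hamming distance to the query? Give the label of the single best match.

BC1

Hamming distances to query — BC1: 3; BC2: 9; BC3: 5; BC4: 9; BC5: 6.
Smallest is BC1 with 3 mismatches.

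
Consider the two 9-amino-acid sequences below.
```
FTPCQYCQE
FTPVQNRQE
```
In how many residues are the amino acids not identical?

Comparing position by position, 3 residues differ: 4 (C/V), 6 (Y/N), 7 (C/R).

3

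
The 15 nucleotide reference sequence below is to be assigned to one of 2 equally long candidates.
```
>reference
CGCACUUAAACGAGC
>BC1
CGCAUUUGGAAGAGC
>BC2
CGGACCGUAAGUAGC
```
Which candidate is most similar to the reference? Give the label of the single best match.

BC1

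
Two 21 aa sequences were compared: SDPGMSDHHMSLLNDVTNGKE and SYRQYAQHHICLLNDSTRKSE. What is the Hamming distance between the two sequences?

12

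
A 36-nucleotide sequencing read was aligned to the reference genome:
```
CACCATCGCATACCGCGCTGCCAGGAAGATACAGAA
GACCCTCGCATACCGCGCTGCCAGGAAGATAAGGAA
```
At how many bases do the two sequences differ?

4

The sequences differ at bases 1, 5, 32, 33 (1-based) — 4 in total.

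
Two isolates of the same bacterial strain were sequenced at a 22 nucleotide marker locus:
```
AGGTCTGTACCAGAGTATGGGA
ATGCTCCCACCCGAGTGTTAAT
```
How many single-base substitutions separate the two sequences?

12

Comparing position by position, 12 positions differ: 2 (G/T), 4 (T/C), 5 (C/T), 6 (T/C), 7 (G/C), 8 (T/C), 12 (A/C), 17 (A/G), 19 (G/T), 20 (G/A), 21 (G/A), 22 (A/T).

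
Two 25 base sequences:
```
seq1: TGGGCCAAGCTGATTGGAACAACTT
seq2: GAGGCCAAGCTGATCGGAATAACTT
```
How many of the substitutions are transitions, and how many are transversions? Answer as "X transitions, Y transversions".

Transitions (purine↔purine or pyrimidine↔pyrimidine): 2 G→A, 15 T→C, 20 C→T.
Transversions (purine↔pyrimidine): 1 T→G.

3 transitions, 1 transversion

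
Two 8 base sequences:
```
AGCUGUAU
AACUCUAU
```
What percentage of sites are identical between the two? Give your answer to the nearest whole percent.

75%

Mismatches at positions 2, 5 (1-based): 2 of 8.
Identical positions: 6/8 = 75% → 75%.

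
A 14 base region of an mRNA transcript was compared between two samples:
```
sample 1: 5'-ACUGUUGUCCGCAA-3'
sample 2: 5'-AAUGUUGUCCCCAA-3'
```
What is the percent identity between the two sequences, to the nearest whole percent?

2 positions differ (2, 11), so 12 of 14 match: 12/14 = 85.71%.

86%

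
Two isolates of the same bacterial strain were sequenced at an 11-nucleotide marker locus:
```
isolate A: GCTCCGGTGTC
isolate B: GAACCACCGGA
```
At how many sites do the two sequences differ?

7

Comparing position by position, 7 sites differ: 2 (C/A), 3 (T/A), 6 (G/A), 7 (G/C), 8 (T/C), 10 (T/G), 11 (C/A).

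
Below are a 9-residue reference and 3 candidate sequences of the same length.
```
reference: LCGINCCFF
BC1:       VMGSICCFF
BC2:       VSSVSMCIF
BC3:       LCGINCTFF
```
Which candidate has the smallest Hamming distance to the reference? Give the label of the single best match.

BC3

Hamming distances to reference — BC1: 4; BC2: 7; BC3: 1.
Smallest is BC3 with 1 mismatch.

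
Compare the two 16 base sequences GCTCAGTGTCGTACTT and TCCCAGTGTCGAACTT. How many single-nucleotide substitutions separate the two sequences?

The sequences differ at sites 1, 3, 12 (1-based) — 3 in total.

3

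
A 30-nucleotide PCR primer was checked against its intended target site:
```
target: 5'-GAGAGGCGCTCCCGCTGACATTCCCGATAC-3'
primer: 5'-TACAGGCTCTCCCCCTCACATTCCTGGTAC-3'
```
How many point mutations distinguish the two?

Comparing position by position, 7 bases differ: 1 (G/T), 3 (G/C), 8 (G/T), 14 (G/C), 17 (G/C), 25 (C/T), 27 (A/G).

7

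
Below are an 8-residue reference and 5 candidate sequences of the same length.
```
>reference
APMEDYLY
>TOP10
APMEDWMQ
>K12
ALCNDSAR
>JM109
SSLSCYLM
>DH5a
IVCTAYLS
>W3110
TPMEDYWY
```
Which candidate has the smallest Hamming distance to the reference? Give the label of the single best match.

W3110

Hamming distances to reference — TOP10: 3; K12: 6; JM109: 6; DH5a: 6; W3110: 2.
Smallest is W3110 with 2 mismatches.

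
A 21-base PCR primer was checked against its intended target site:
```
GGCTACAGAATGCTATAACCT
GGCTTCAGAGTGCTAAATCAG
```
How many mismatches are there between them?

6

Mismatches (1-based): site 5: A→T; site 10: A→G; site 16: T→A; site 18: A→T; site 20: C→A; site 21: T→G.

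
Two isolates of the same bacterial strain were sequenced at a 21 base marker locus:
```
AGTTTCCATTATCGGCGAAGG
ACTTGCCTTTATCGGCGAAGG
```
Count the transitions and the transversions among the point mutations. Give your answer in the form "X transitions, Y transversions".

0 transitions, 3 transversions

Mismatches (1-based):
position 2: G→C (purine→pyrimidine, transversion)
position 5: T→G (pyrimidine→purine, transversion)
position 8: A→T (purine→pyrimidine, transversion)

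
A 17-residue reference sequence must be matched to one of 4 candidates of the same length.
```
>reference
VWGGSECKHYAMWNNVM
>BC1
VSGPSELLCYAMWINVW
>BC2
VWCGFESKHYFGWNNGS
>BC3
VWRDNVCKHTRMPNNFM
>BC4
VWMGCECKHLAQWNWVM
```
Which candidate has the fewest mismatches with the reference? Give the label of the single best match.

BC1 differs at 7 positions; BC2 differs at 7 positions; BC3 differs at 8 positions; BC4 differs at 5 positions. The closest is BC4.

BC4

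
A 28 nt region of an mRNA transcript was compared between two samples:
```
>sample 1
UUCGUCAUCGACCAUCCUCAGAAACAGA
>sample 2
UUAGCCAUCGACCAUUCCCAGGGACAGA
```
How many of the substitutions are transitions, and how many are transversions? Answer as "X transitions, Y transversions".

5 transitions, 1 transversion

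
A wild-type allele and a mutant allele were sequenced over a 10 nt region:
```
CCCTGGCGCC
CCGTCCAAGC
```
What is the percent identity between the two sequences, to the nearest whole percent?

6 positions differ (3, 5, 6, 7, 8, 9), so 4 of 10 match: 4/10 = 40%.

40%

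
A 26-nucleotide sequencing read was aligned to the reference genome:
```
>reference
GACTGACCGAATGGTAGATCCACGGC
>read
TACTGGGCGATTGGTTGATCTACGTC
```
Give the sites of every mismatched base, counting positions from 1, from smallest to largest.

Scanning 1-based: 1: G/T; 6: A/G; 7: C/G; 11: A/T; 16: A/T; 21: C/T; 25: G/T.

1, 6, 7, 11, 16, 21, 25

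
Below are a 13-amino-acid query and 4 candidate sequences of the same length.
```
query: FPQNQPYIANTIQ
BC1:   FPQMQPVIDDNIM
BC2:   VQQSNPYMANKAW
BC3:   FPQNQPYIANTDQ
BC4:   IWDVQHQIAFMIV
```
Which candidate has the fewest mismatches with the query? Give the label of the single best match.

BC3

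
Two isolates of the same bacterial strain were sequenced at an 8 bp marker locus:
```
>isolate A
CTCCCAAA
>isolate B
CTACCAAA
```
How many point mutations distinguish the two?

The sequences differ at positions 3 (1-based) — 1 in total.

1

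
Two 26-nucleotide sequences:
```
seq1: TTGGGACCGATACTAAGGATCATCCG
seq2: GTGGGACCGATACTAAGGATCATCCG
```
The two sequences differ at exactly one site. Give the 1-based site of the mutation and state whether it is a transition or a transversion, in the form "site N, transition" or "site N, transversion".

site 1, transversion

The sequences differ only at site 1: T→G (pyrimidine→purine), a transversion.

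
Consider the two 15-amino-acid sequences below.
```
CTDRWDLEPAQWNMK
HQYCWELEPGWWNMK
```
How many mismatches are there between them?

7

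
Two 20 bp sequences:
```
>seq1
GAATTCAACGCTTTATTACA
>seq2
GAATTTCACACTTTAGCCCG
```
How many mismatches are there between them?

7

Comparing position by position, 7 positions differ: 6 (C/T), 7 (A/C), 10 (G/A), 16 (T/G), 17 (T/C), 18 (A/C), 20 (A/G).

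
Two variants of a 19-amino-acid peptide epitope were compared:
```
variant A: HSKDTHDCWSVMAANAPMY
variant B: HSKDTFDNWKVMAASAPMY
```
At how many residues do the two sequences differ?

4

The sequences differ at residues 6, 8, 10, 15 (1-based) — 4 in total.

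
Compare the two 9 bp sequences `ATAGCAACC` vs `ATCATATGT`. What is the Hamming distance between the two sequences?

6

Comparing position by position, 6 positions differ: 3 (A/C), 4 (G/A), 5 (C/T), 7 (A/T), 8 (C/G), 9 (C/T).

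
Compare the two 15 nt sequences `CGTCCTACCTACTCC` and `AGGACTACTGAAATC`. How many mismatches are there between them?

The sequences differ at sites 1, 3, 4, 9, 10, 12, 13, 14 (1-based) — 8 in total.

8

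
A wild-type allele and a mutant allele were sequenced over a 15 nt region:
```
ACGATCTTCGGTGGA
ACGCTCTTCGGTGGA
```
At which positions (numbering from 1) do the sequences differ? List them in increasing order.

4

Differences at position 4 (A→C).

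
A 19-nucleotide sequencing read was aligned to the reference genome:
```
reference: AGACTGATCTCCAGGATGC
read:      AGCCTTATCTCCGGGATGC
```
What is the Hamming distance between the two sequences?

Mismatches (1-based): base 3: A→C; base 6: G→T; base 13: A→G.

3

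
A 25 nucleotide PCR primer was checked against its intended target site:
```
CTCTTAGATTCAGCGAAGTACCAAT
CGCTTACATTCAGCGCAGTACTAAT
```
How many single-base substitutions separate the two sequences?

Mismatches (1-based): position 2: T→G; position 7: G→C; position 16: A→C; position 22: C→T.

4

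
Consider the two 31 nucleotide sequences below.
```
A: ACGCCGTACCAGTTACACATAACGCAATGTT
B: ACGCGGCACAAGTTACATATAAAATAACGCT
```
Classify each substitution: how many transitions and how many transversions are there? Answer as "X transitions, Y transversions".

Mismatches (1-based):
base 5: C→G (pyrimidine→purine, transversion)
base 7: T→C (pyrimidine→pyrimidine, transition)
base 10: C→A (pyrimidine→purine, transversion)
base 18: C→T (pyrimidine→pyrimidine, transition)
base 23: C→A (pyrimidine→purine, transversion)
base 24: G→A (purine→purine, transition)
base 25: C→T (pyrimidine→pyrimidine, transition)
base 28: T→C (pyrimidine→pyrimidine, transition)
base 30: T→C (pyrimidine→pyrimidine, transition)

6 transitions, 3 transversions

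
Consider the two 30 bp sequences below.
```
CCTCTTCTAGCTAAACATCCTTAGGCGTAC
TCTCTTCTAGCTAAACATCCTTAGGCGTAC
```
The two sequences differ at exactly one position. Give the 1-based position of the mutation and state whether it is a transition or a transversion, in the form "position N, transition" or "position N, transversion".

position 1, transition

The sequences differ only at position 1: C→T (pyrimidine→pyrimidine), a transition.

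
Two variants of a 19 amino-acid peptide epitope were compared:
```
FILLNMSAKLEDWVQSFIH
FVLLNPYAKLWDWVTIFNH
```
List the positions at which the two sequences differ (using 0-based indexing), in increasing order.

1, 5, 6, 10, 14, 15, 17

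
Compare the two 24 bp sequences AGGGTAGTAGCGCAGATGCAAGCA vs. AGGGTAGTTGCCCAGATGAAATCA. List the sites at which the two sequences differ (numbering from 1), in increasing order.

Scanning 1-based: 9: A/T; 12: G/C; 19: C/A; 22: G/T.

9, 12, 19, 22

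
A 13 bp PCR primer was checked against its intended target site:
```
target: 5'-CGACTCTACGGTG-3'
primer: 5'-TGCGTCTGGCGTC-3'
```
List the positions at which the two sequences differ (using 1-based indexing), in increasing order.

1, 3, 4, 8, 9, 10, 13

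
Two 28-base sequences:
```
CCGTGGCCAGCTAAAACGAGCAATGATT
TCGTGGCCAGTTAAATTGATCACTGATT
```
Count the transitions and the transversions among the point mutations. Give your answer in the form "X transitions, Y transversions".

Mismatches (1-based):
base 1: C→T (pyrimidine→pyrimidine, transition)
base 11: C→T (pyrimidine→pyrimidine, transition)
base 16: A→T (purine→pyrimidine, transversion)
base 17: C→T (pyrimidine→pyrimidine, transition)
base 20: G→T (purine→pyrimidine, transversion)
base 23: A→C (purine→pyrimidine, transversion)

3 transitions, 3 transversions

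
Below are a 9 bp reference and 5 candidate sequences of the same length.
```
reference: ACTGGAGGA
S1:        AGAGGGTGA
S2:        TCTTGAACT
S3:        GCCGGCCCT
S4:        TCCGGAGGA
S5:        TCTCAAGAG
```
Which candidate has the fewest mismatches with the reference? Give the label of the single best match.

Hamming distances to reference — S1: 4; S2: 5; S3: 6; S4: 2; S5: 5.
Smallest is S4 with 2 mismatches.

S4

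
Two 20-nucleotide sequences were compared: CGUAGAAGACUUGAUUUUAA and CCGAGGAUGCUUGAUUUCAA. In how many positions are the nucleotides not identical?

Comparing position by position, 6 positions differ: 2 (G/C), 3 (U/G), 6 (A/G), 8 (G/U), 9 (A/G), 18 (U/C).

6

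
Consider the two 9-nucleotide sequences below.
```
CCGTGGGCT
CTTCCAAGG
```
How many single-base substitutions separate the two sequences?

8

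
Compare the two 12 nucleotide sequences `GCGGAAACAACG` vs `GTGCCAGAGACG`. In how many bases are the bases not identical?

The sequences differ at bases 2, 4, 5, 7, 8, 9 (1-based) — 6 in total.

6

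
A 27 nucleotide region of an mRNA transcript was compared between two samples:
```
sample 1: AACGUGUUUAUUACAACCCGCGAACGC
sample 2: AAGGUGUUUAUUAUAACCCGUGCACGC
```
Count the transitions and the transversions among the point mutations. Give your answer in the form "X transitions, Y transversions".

Mismatches (1-based):
position 3: C→G (pyrimidine→purine, transversion)
position 14: C→U (pyrimidine→pyrimidine, transition)
position 21: C→U (pyrimidine→pyrimidine, transition)
position 23: A→C (purine→pyrimidine, transversion)

2 transitions, 2 transversions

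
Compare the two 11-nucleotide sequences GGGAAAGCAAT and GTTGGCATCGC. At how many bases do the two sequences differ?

10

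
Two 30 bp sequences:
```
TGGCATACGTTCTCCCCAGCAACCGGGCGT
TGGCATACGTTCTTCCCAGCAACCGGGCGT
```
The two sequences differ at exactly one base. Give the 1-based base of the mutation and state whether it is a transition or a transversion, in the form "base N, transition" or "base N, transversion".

The sequences differ only at base 14: C→T (pyrimidine→pyrimidine), a transition.

base 14, transition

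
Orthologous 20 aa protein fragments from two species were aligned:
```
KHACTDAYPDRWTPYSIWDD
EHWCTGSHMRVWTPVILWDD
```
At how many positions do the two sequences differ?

Comparing position by position, 11 positions differ: 1 (K/E), 3 (A/W), 6 (D/G), 7 (A/S), 8 (Y/H), 9 (P/M), 10 (D/R), 11 (R/V), 15 (Y/V), 16 (S/I), 17 (I/L).

11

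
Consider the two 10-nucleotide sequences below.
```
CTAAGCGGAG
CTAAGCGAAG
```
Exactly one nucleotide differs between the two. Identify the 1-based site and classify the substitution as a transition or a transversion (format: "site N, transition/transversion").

site 8, transition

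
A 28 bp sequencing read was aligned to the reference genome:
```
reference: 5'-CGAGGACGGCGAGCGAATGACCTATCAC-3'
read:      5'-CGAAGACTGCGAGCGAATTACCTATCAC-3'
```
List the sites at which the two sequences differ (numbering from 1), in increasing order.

4, 8, 19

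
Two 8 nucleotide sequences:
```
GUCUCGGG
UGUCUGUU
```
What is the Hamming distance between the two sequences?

7

Mismatches (1-based): site 1: G→U; site 2: U→G; site 3: C→U; site 4: U→C; site 5: C→U; site 7: G→U; site 8: G→U.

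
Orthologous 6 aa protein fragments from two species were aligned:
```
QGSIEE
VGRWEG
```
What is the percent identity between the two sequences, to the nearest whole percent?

33%

4 positions differ (1, 3, 4, 6), so 2 of 6 match: 2/6 = 33.33%.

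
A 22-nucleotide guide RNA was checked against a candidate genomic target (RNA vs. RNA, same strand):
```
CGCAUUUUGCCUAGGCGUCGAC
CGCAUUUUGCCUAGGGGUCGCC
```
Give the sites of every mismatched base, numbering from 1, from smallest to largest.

Scanning 1-based: 16: C/G; 21: A/C.

16, 21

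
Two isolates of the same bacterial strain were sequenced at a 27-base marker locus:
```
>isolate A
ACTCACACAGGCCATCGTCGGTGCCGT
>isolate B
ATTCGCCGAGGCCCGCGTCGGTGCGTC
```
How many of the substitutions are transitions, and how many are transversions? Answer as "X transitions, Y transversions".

3 transitions, 6 transversions

Mismatches (1-based):
site 2: C→T (pyrimidine→pyrimidine, transition)
site 5: A→G (purine→purine, transition)
site 7: A→C (purine→pyrimidine, transversion)
site 8: C→G (pyrimidine→purine, transversion)
site 14: A→C (purine→pyrimidine, transversion)
site 15: T→G (pyrimidine→purine, transversion)
site 25: C→G (pyrimidine→purine, transversion)
site 26: G→T (purine→pyrimidine, transversion)
site 27: T→C (pyrimidine→pyrimidine, transition)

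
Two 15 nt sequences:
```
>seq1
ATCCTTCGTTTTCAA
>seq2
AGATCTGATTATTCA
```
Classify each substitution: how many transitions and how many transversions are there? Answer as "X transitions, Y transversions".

Transitions (purine↔purine or pyrimidine↔pyrimidine): 4 C→T, 5 T→C, 8 G→A, 13 C→T.
Transversions (purine↔pyrimidine): 2 T→G, 3 C→A, 7 C→G, 11 T→A, 14 A→C.

4 transitions, 5 transversions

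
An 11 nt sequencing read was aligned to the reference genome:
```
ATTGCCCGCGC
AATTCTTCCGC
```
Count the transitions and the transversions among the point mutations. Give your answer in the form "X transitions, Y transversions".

2 transitions, 3 transversions

Mismatches (1-based):
position 2: T→A (pyrimidine→purine, transversion)
position 4: G→T (purine→pyrimidine, transversion)
position 6: C→T (pyrimidine→pyrimidine, transition)
position 7: C→T (pyrimidine→pyrimidine, transition)
position 8: G→C (purine→pyrimidine, transversion)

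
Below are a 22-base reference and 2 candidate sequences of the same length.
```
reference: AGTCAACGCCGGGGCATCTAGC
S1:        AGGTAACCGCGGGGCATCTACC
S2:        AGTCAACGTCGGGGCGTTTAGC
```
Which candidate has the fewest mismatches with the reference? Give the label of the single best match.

S1 differs at 5 bases; S2 differs at 3 bases. The closest is S2.

S2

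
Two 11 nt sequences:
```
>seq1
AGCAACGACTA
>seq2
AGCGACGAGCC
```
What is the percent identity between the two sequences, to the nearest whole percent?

64%

4 positions differ (4, 9, 10, 11), so 7 of 11 match: 7/11 = 63.64%.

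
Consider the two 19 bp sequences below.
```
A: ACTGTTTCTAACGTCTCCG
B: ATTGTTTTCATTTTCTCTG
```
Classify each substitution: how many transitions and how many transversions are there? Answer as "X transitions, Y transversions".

Mismatches (1-based):
base 2: C→T (pyrimidine→pyrimidine, transition)
base 8: C→T (pyrimidine→pyrimidine, transition)
base 9: T→C (pyrimidine→pyrimidine, transition)
base 11: A→T (purine→pyrimidine, transversion)
base 12: C→T (pyrimidine→pyrimidine, transition)
base 13: G→T (purine→pyrimidine, transversion)
base 18: C→T (pyrimidine→pyrimidine, transition)

5 transitions, 2 transversions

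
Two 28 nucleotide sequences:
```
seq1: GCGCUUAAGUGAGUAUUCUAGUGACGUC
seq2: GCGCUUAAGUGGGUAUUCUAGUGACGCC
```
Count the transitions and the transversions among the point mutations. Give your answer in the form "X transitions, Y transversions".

2 transitions, 0 transversions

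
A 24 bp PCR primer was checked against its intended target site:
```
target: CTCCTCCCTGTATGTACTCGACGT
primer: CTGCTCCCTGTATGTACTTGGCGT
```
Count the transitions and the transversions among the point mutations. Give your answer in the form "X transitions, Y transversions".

2 transitions, 1 transversion

Mismatches (1-based):
position 3: C→G (pyrimidine→purine, transversion)
position 19: C→T (pyrimidine→pyrimidine, transition)
position 21: A→G (purine→purine, transition)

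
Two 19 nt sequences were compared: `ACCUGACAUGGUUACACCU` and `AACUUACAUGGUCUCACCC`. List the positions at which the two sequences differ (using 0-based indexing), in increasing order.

1, 4, 12, 13, 18

Scanning 0-based: 1: C/A; 4: G/U; 12: U/C; 13: A/U; 18: U/C.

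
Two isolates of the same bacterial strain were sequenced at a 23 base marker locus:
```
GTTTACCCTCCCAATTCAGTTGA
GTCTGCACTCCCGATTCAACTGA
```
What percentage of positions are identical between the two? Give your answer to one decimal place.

Mismatches at positions 3, 5, 7, 13, 19, 20 (1-based): 6 of 23.
Identical positions: 17/23 = 73.91% → 73.9%.

73.9%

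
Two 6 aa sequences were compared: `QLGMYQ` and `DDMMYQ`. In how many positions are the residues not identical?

Mismatches (1-based): position 1: Q→D; position 2: L→D; position 3: G→M.

3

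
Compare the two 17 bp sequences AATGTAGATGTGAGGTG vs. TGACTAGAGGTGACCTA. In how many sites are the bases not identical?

8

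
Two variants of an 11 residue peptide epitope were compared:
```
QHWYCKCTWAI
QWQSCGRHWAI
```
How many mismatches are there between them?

6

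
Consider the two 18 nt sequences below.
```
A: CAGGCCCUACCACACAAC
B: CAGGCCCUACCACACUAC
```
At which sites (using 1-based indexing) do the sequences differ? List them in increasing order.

Differences at site 16 (A→U).

16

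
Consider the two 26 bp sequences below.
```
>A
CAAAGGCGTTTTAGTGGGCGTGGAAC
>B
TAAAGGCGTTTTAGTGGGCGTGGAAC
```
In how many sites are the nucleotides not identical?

1

The sequences differ at sites 1 (1-based) — 1 in total.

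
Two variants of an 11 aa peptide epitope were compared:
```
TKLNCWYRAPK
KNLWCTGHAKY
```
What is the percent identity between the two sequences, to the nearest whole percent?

27%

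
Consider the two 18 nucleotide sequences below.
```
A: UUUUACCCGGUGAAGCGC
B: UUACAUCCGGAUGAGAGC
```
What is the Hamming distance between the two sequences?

Comparing position by position, 7 bases differ: 3 (U/A), 4 (U/C), 6 (C/U), 11 (U/A), 12 (G/U), 13 (A/G), 16 (C/A).

7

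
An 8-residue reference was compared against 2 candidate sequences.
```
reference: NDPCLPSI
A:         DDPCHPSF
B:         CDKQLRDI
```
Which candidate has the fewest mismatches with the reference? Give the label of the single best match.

A

A differs at 3 residues; B differs at 5 residues. The closest is A.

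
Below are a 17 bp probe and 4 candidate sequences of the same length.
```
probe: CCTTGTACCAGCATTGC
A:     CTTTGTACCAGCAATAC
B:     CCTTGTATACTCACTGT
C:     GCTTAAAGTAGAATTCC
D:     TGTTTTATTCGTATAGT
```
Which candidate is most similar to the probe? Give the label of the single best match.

A differs at 3 positions; B differs at 6 positions; C differs at 7 positions; D differs at 9 positions. The closest is A.

A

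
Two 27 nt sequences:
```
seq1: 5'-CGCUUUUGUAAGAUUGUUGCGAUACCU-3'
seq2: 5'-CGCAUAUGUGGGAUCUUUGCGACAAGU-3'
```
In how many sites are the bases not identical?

9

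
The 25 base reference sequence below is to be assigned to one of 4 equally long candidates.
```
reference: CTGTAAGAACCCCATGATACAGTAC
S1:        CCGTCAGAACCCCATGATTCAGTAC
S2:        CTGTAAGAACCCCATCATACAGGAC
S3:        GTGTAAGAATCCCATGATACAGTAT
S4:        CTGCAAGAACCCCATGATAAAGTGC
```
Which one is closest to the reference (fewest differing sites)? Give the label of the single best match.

S2

Hamming distances to reference — S1: 3; S2: 2; S3: 3; S4: 3.
Smallest is S2 with 2 mismatches.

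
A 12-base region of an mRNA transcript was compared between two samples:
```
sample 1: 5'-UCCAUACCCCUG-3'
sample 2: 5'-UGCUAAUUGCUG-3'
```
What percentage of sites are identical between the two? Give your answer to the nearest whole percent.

6 positions differ (2, 4, 5, 7, 8, 9), so 6 of 12 match: 6/12 = 50%.

50%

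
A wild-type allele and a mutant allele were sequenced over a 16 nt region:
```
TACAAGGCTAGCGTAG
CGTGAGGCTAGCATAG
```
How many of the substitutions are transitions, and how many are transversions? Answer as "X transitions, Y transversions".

Mismatches (1-based):
base 1: T→C (pyrimidine→pyrimidine, transition)
base 2: A→G (purine→purine, transition)
base 3: C→T (pyrimidine→pyrimidine, transition)
base 4: A→G (purine→purine, transition)
base 13: G→A (purine→purine, transition)

5 transitions, 0 transversions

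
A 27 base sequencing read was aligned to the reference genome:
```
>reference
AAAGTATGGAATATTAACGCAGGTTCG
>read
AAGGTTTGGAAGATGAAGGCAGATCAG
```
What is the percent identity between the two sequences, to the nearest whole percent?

70%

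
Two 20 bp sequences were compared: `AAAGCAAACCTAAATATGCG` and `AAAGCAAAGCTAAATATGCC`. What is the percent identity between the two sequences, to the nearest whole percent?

90%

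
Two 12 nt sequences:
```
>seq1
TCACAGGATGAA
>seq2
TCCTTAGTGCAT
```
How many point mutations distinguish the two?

Comparing position by position, 8 bases differ: 3 (A/C), 4 (C/T), 5 (A/T), 6 (G/A), 8 (A/T), 9 (T/G), 10 (G/C), 12 (A/T).

8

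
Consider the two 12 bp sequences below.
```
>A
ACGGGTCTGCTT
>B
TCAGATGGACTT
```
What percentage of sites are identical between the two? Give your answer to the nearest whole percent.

Mismatches at positions 1, 3, 5, 7, 8, 9 (1-based): 6 of 12.
Identical positions: 6/12 = 50% → 50%.

50%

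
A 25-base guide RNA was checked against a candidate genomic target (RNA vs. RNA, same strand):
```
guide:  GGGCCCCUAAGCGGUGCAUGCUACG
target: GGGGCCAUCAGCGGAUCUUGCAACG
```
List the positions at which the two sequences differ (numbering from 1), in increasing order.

Scanning 1-based: 4: C/G; 7: C/A; 9: A/C; 15: U/A; 16: G/U; 18: A/U; 22: U/A.

4, 7, 9, 15, 16, 18, 22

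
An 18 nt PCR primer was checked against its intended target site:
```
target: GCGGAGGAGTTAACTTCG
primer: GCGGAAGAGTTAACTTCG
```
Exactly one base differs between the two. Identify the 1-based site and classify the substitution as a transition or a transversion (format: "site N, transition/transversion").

The sequences differ only at site 6: G→A (purine→purine), a transition.

site 6, transition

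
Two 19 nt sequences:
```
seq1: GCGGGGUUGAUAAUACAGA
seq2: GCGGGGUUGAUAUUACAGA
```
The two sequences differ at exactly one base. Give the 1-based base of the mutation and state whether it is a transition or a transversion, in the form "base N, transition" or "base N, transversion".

The sequences differ only at base 13: A→U (purine→pyrimidine), a transversion.

base 13, transversion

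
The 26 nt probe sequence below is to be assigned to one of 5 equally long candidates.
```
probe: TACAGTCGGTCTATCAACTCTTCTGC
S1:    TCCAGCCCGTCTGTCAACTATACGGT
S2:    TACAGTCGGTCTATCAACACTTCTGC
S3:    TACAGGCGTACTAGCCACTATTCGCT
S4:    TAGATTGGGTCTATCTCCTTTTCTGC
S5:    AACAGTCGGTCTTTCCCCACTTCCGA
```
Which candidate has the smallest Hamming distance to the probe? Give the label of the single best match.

S1 differs at 8 sites; S2 differs at 1 site; S3 differs at 9 sites; S4 differs at 6 sites; S5 differs at 7 sites. The closest is S2.

S2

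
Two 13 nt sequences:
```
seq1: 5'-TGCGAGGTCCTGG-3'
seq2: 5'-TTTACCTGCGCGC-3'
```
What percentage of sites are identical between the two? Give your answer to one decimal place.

10 positions differ (2, 3, 4, 5, 6, 7, 8, 10, 11, 13), so 3 of 13 match: 3/13 = 23.08%.

23.1%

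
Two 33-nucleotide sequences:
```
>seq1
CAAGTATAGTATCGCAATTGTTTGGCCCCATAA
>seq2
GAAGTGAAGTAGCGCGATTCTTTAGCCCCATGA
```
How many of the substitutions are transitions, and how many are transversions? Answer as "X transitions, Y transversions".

Mismatches (1-based):
base 1: C→G (pyrimidine→purine, transversion)
base 6: A→G (purine→purine, transition)
base 7: T→A (pyrimidine→purine, transversion)
base 12: T→G (pyrimidine→purine, transversion)
base 16: A→G (purine→purine, transition)
base 20: G→C (purine→pyrimidine, transversion)
base 24: G→A (purine→purine, transition)
base 32: A→G (purine→purine, transition)

4 transitions, 4 transversions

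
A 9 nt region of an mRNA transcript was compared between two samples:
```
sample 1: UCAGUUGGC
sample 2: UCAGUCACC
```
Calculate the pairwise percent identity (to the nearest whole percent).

67%

Mismatches at positions 6, 7, 8 (1-based): 3 of 9.
Identical positions: 6/9 = 66.67% → 67%.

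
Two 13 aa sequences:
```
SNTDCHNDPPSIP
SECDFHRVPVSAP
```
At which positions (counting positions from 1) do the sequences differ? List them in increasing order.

Scanning 1-based: 2: N/E; 3: T/C; 5: C/F; 7: N/R; 8: D/V; 10: P/V; 12: I/A.

2, 3, 5, 7, 8, 10, 12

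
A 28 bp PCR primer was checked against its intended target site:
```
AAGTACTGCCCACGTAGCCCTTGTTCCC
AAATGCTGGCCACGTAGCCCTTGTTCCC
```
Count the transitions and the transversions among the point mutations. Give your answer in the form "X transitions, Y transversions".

Transitions (purine↔purine or pyrimidine↔pyrimidine): 3 G→A, 5 A→G.
Transversions (purine↔pyrimidine): 9 C→G.

2 transitions, 1 transversion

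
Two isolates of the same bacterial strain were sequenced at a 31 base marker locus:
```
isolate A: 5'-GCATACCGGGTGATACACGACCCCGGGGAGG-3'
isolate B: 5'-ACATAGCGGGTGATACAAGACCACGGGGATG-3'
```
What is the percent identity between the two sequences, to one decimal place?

5 positions differ (1, 6, 18, 23, 30), so 26 of 31 match: 26/31 = 83.87%.

83.9%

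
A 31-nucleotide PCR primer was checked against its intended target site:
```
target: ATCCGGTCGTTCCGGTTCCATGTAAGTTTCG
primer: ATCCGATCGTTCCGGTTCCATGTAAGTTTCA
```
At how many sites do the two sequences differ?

Comparing position by position, 2 sites differ: 6 (G/A), 31 (G/A).

2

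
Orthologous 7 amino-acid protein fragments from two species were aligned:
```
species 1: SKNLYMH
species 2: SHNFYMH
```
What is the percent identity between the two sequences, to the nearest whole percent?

Mismatches at positions 2, 4 (1-based): 2 of 7.
Identical positions: 5/7 = 71.43% → 71%.

71%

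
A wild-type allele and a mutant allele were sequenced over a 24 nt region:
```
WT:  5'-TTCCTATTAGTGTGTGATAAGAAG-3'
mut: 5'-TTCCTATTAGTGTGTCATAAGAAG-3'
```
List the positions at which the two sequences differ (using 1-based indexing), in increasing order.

16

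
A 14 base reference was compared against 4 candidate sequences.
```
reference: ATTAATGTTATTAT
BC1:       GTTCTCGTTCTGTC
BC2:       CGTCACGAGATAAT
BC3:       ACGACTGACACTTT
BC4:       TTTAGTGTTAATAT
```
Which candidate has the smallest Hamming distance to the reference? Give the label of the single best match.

BC4

Hamming distances to reference — BC1: 8; BC2: 7; BC3: 7; BC4: 3.
Smallest is BC4 with 3 mismatches.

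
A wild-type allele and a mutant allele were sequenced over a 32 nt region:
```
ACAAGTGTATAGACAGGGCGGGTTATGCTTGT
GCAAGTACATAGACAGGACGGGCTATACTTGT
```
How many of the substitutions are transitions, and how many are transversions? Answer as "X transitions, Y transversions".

6 transitions, 0 transversions

Transitions (purine↔purine or pyrimidine↔pyrimidine): 1 A→G, 7 G→A, 8 T→C, 18 G→A, 23 T→C, 27 G→A.
Transversions (purine↔pyrimidine): none.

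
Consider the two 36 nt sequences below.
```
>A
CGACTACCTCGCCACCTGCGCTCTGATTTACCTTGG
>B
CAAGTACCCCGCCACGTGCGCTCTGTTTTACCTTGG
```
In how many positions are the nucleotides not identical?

The sequences differ at positions 2, 4, 9, 16, 26 (1-based) — 5 in total.

5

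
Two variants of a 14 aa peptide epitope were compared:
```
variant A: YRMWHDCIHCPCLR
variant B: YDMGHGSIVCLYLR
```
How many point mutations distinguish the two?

Mismatches (1-based): residue 2: R→D; residue 4: W→G; residue 6: D→G; residue 7: C→S; residue 9: H→V; residue 11: P→L; residue 12: C→Y.

7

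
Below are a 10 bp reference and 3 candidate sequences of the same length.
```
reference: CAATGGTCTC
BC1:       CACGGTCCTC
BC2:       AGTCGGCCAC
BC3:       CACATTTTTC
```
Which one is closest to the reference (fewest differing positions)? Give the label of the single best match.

BC1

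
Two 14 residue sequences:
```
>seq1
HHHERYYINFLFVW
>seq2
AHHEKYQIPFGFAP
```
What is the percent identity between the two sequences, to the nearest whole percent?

50%

Mismatches at positions 1, 5, 7, 9, 11, 13, 14 (1-based): 7 of 14.
Identical positions: 7/14 = 50% → 50%.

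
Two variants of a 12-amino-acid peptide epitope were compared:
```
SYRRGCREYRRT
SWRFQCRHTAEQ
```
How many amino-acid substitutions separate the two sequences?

Comparing position by position, 8 positions differ: 2 (Y/W), 4 (R/F), 5 (G/Q), 8 (E/H), 9 (Y/T), 10 (R/A), 11 (R/E), 12 (T/Q).

8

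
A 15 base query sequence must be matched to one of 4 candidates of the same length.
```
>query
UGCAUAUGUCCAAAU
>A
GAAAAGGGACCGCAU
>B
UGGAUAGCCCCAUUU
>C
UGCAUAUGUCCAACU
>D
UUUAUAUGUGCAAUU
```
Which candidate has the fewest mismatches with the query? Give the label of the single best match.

C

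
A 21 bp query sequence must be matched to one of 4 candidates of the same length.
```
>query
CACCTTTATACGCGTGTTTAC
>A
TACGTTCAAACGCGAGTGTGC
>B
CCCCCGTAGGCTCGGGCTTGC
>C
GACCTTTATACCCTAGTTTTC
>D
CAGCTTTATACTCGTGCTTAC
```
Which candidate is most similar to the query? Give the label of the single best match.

D

A differs at 7 bases; B differs at 9 bases; C differs at 5 bases; D differs at 3 bases. The closest is D.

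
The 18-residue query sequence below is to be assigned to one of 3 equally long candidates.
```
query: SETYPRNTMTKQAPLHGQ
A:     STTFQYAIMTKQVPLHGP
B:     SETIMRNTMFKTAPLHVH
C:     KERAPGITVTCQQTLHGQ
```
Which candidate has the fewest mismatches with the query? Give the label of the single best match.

Hamming distances to query — A: 8; B: 6; C: 9.
Smallest is B with 6 mismatches.

B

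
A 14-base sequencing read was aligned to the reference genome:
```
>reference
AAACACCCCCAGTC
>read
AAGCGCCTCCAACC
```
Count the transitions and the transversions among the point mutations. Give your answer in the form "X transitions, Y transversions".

Mismatches (1-based):
site 3: A→G (purine→purine, transition)
site 5: A→G (purine→purine, transition)
site 8: C→T (pyrimidine→pyrimidine, transition)
site 12: G→A (purine→purine, transition)
site 13: T→C (pyrimidine→pyrimidine, transition)

5 transitions, 0 transversions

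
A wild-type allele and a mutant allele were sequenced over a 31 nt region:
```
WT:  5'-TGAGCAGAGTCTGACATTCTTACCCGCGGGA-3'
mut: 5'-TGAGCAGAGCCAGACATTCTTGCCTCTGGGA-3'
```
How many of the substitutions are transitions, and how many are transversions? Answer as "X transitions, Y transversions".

4 transitions, 2 transversions

Transitions (purine↔purine or pyrimidine↔pyrimidine): 10 T→C, 22 A→G, 25 C→T, 27 C→T.
Transversions (purine↔pyrimidine): 12 T→A, 26 G→C.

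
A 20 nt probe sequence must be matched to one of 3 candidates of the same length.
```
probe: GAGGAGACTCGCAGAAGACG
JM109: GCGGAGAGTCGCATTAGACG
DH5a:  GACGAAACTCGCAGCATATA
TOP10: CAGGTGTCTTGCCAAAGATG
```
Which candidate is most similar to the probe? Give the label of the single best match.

JM109

Hamming distances to probe — JM109: 4; DH5a: 6; TOP10: 7.
Smallest is JM109 with 4 mismatches.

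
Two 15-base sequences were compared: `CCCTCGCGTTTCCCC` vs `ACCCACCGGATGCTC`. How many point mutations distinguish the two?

8

Comparing position by position, 8 positions differ: 1 (C/A), 4 (T/C), 5 (C/A), 6 (G/C), 9 (T/G), 10 (T/A), 12 (C/G), 14 (C/T).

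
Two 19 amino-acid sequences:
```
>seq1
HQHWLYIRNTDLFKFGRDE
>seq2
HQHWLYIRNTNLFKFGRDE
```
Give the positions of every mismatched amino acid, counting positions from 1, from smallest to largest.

Differences at position 11 (D→N).

11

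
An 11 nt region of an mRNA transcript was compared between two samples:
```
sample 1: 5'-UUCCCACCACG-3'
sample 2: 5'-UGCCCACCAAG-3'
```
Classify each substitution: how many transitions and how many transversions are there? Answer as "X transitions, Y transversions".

Transitions (purine↔purine or pyrimidine↔pyrimidine): none.
Transversions (purine↔pyrimidine): 2 U→G, 10 C→A.

0 transitions, 2 transversions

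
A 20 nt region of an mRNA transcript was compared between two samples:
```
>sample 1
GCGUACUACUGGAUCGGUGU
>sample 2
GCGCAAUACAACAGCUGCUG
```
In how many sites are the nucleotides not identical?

10

Comparing position by position, 10 sites differ: 4 (U/C), 6 (C/A), 10 (U/A), 11 (G/A), 12 (G/C), 14 (U/G), 16 (G/U), 18 (U/C), 19 (G/U), 20 (U/G).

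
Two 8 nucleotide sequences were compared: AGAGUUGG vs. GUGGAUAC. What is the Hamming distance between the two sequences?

6

Comparing position by position, 6 bases differ: 1 (A/G), 2 (G/U), 3 (A/G), 5 (U/A), 7 (G/A), 8 (G/C).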